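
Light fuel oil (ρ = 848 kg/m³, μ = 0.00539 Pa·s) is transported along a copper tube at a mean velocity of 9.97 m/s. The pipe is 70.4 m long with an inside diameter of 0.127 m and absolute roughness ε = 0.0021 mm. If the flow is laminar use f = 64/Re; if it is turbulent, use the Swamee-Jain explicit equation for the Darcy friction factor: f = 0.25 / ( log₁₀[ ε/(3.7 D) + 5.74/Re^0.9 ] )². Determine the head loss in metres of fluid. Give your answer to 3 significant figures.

Reynolds number Re = ρVD/μ = 848 · 9.97 · 0.127 / 0.00539 = 1.992e+05.
Re > 4000 → turbulent. Relative roughness ε/D = 2.1e-06/0.127 = 1.65e-05. Swamee-Jain: f = 0.25/(log₁₀[1.65e-05/3.7 + 5.74/1.992e+05^0.9])² = 0.25/(log₁₀[4.47e-06 + 9.76e-05])² = 0.25/(-3.991)² = 0.0157.
Darcy-Weisbach: ΔP = f(L/D)(ρV²/2) = 0.0157·(70.4/0.127)·(848·9.97²/2) = 0.0157·554.3·4.215e+04 = 3.667e+05 Pa.
Head loss h_f = ΔP/(ρg) = 3.667e+05/(848·9.81) = 44.1 m.

h_f ≈ 44.1 m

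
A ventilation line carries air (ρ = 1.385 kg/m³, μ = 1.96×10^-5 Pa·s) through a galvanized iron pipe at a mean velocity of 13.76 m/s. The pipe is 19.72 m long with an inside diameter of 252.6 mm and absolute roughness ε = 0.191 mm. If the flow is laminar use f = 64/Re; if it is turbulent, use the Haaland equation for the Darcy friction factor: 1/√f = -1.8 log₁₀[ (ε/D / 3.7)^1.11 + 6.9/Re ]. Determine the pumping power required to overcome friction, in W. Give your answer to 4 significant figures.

P ≈ 138.6 W

Reynolds number Re = ρVD/μ = 1.385 · 13.76 · 0.2526 / 1.96e-05 = 2.456e+05.
Re > 4000 → turbulent. Relative roughness ε/D = 0.000191/0.2526 = 0.000756. Haaland: 1/√f = -1.8 log₁₀[(0.000756/3.7)^1.11 + 6.9/2.456e+05] = -1.8 log₁₀[8.03e-05 + 2.81e-05] = 7.137, so f = 0.01963.
Darcy-Weisbach: ΔP = f(L/D)(ρV²/2) = 0.01963·(19.72/0.2526)·(1.385·13.76²/2) = 0.01963·78.07·131.1 = 200.9 Pa.
Q = V·A = 13.76·0.05011 = 0.6896 m³/s.
Pumping power P = QΔP = 0.6896·200.9 = 138.56 W = 138.6 W.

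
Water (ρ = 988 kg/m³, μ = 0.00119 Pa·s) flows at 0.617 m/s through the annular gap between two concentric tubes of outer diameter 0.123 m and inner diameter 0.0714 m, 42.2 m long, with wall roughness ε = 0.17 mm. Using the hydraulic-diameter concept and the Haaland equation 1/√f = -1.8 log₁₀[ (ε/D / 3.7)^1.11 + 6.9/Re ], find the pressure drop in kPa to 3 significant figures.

ΔP ≈ 4.72 kPa

Hydraulic diameter D_h = 4A/P = D_o - D_i = 0.123 - 0.0714 = 0.0516 m.
Re = ρVD_h/μ = 988·0.617·0.0516/0.00119 = 2.643e+04.
ε/D_h = 0.00017/0.0516 = 0.00329; Haaland gives 1/√f = -1.8 log₁₀[0.000411+0.000261] = 5.71, so f = 0.03067.
ΔP = f(L/D_h)(ρV²/2) = 0.03067·42.2/0.0516·188.1 = 4716 Pa.
ΔP = 4.72 kPa.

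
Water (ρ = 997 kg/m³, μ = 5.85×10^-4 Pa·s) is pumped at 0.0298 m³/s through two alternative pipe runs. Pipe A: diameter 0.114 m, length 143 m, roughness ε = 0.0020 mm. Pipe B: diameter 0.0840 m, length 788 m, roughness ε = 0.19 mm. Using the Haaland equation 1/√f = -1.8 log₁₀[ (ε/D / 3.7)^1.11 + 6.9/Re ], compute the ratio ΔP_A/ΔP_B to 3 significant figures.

ΔP_A/ΔP_B ≈ 0.0210

Pipe A: V = Q/A = 0.0298/0.01021 = 2.92 m/s; Re = 5.672e+05; ε/D = 1.75e-05; Haaland → f = 0.013; ΔP_A = f(L/D)(ρV²/2) = 6.928e+04 Pa.
Pipe B: V = Q/A = 0.0298/0.005542 = 5.377 m/s; Re = 7.698e+05; ε/D = 0.00226; Haaland → f = 0.02445; ΔP_B = f(L/D)(ρV²/2) = 3.306e+06 Pa.
ΔP_A/ΔP_B = 6.928e+04/3.306e+06 = 0.0210.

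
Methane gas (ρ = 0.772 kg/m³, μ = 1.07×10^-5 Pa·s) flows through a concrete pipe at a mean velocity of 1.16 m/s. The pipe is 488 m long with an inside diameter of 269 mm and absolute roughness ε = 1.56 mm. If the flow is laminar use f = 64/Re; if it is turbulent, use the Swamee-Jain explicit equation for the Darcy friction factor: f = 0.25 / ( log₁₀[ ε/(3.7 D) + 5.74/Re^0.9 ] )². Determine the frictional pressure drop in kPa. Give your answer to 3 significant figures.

ΔP ≈ 0.0337 kPa

Reynolds number Re = ρVD/μ = 0.772 · 1.16 · 0.269 / 1.07e-05 = 2.251e+04.
Re > 4000 → turbulent. Relative roughness ε/D = 0.00156/0.269 = 0.0058. Swamee-Jain: f = 0.25/(log₁₀[0.0058/3.7 + 5.74/2.251e+04^0.9])² = 0.25/(log₁₀[0.00157 + 0.000695])² = 0.25/(-2.646)² = 0.03572.
Darcy-Weisbach: ΔP = f(L/D)(ρV²/2) = 0.03572·(488/0.269)·(0.772·1.16²/2) = 0.03572·1814·0.5194 = 33.66 Pa.
ΔP = 33.66 Pa = 0.0337 kPa.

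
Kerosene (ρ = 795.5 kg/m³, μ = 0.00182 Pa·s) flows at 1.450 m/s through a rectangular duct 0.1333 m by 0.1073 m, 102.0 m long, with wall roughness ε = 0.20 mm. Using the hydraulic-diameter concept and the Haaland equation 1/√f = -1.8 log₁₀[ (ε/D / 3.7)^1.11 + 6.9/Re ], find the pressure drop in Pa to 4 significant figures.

ΔP ≈ 17640 Pa

Hydraulic diameter D_h = 4A/P = 4·(0.1333·0.1073)/(2·(0.1333+0.1073)) = 0.05721/0.4812 = 0.1189 m.
Re = ρVD_h/μ = 795.5·1.45·0.1189/0.00182 = 7.535e+04.
ε/D_h = 0.0002/0.1189 = 0.00168; Haaland gives 1/√f = -1.8 log₁₀[0.000195+9.16e-05] = 6.377, so f = 0.02459.
ΔP = f(L/D_h)(ρV²/2) = 0.02459·102/0.1189·836.3 = 1.764e+04 Pa.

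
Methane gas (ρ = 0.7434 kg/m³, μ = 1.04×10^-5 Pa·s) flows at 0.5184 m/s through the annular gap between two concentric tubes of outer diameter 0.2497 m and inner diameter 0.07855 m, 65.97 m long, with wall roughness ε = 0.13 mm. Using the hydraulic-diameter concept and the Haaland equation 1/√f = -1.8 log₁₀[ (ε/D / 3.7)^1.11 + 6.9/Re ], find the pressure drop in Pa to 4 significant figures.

Hydraulic diameter D_h = 4A/P = D_o - D_i = 0.2497 - 0.07855 = 0.1712 m.
Re = ρVD_h/μ = 0.7434·0.5184·0.1712/1.04e-05 = 6342.
ε/D_h = 0.00013/0.1712 = 0.00076; Haaland gives 1/√f = -1.8 log₁₀[8.07e-05+0.00109] = 5.278, so f = 0.03589.
ΔP = f(L/D_h)(ρV²/2) = 0.03589·65.97/0.1712·0.09989 = 1.382 Pa.

ΔP ≈ 1.382 Pa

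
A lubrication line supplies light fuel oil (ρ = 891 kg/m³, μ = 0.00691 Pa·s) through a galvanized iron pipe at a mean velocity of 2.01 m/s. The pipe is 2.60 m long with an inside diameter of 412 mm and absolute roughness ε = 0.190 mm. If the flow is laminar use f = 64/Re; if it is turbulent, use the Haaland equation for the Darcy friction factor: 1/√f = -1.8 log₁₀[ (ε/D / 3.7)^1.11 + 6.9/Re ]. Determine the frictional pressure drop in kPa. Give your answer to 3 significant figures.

Reynolds number Re = ρVD/μ = 891 · 2.01 · 0.412 / 0.00691 = 1.068e+05.
Re > 4000 → turbulent. Relative roughness ε/D = 0.00019/0.412 = 0.000461. Haaland: 1/√f = -1.8 log₁₀[(0.000461/3.7)^1.11 + 6.9/1.068e+05] = -1.8 log₁₀[4.64e-05 + 6.46e-05] = 7.119, so f = 0.01973.
Darcy-Weisbach: ΔP = f(L/D)(ρV²/2) = 0.01973·(2.6/0.412)·(891·2.01²/2) = 0.01973·6.311·1800 = 224.1 Pa.
ΔP = 224.1 Pa = 0.224 kPa.

ΔP ≈ 0.224 kPa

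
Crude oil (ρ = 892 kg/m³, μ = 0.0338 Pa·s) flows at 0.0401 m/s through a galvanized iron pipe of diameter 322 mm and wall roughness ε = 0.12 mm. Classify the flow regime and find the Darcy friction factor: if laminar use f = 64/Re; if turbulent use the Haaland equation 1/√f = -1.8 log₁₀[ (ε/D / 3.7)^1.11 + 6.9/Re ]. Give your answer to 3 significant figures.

Re = ρVD/μ = 892·0.0401·0.322/0.0338 = 340.8.
Re < 2300 → laminar, so f = 64/Re = 0.1878 (roughness is irrelevant in laminar flow).

f ≈ 0.188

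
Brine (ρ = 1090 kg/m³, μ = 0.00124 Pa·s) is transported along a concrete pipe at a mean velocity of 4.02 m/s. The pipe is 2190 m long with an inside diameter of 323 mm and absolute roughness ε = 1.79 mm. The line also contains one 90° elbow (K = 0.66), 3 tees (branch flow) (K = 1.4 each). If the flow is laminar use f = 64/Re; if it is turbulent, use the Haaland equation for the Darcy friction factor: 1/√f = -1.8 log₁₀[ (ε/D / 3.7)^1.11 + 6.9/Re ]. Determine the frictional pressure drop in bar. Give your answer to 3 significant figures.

Reynolds number Re = ρVD/μ = 1090 · 4.02 · 0.323 / 0.00124 = 1.141e+06.
Re > 4000 → turbulent. Relative roughness ε/D = 0.00179/0.323 = 0.00554. Haaland: 1/√f = -1.8 log₁₀[(0.00554/3.7)^1.11 + 6.9/1.141e+06] = -1.8 log₁₀[0.000732 + 6.05e-06] = 5.637, so f = 0.03147.
Total minor-loss coefficient ΣK = 1·0.66 + 3·1.4 = 4.86.
ΔP = [f·L/D + ΣK]·(ρV²/2) = [0.03147·2190/0.323 + 4.86]·(1090·4.02²/2) = [213.4 + 4.86]·8807 = 1.922e+06 Pa.
ΔP = 1.922e+06 Pa = 19.2 bar.

ΔP ≈ 19.2 bar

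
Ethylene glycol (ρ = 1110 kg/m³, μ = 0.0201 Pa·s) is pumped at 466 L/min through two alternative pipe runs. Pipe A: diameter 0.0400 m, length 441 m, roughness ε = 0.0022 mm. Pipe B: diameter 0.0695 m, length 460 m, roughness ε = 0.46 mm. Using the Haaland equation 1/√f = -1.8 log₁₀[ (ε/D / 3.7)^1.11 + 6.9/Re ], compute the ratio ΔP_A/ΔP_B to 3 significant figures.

Pipe A: V = Q/A = 0.007767/0.001257 = 6.181 m/s; Re = 1.365e+04; ε/D = 5.5e-05; Haaland → f = 0.02847; ΔP_A = f(L/D)(ρV²/2) = 6.654e+06 Pa.
Pipe B: V = Q/A = 0.007767/0.003794 = 2.047 m/s; Re = 7858; ε/D = 0.00662; Haaland → f = 0.04075; ΔP_B = f(L/D)(ρV²/2) = 6.274e+05 Pa.
ΔP_A/ΔP_B = 6.654e+06/6.274e+05 = 10.6.

ΔP_A/ΔP_B ≈ 10.6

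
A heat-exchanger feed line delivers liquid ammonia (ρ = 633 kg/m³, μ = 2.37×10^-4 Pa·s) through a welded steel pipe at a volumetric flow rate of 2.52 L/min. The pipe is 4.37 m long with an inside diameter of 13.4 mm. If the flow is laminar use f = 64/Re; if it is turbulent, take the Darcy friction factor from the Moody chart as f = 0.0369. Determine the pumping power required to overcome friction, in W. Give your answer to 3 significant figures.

Q = 2.52 L/min = 2.52/60000 = 4.2e-05 m³/s.
Cross-sectional area A = πD²/4 = π(0.0134)²/4 = 0.000141 m²; mean velocity V = Q/A = 4.2e-05/0.000141 = 0.2978 m/s.
Reynolds number Re = ρVD/μ = 633 · 0.2978 · 0.0134 / 0.000237 = 1.066e+04.
Re > 4000 → turbulent; use the Moody-chart value f = 0.0369.
Darcy-Weisbach: ΔP = f(L/D)(ρV²/2) = 0.0369·(4.37/0.0134)·(633·0.2978²/2) = 0.0369·326.1·28.07 = 337.8 Pa.
Pumping power P = QΔP = 4.2e-05·337.8 = 0.01419 W = 0.0142 W.

P ≈ 0.0142 W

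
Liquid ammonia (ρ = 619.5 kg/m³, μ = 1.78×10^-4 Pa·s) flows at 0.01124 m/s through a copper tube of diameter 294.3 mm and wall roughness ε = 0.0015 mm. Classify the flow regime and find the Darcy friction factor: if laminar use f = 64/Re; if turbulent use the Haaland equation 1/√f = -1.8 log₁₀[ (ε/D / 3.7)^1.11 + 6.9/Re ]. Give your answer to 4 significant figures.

Re = ρVD/μ = 619.5·0.01124·0.2943/0.000178 = 1.151e+04.
Re > 4000 → turbulent. ε/D = 1.5e-06/0.2943 = 5.1e-06; Haaland: 1/√f = -1.8 log₁₀[3.12e-07 + 0.000599] = 5.8, so f = 0.02973.

f ≈ 0.02973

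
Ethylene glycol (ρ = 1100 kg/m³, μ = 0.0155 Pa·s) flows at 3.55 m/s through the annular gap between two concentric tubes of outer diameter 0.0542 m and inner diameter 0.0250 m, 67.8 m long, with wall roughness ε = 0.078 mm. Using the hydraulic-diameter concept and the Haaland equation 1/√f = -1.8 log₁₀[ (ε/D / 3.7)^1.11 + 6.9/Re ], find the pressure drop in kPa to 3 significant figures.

Hydraulic diameter D_h = 4A/P = D_o - D_i = 0.0542 - 0.025 = 0.0292 m.
Re = ρVD_h/μ = 1100·3.55·0.0292/0.0155 = 7357.
ε/D_h = 7.8e-05/0.0292 = 0.00267; Haaland gives 1/√f = -1.8 log₁₀[0.000326+0.000938] = 5.217, so f = 0.03674.
ΔP = f(L/D_h)(ρV²/2) = 0.03674·67.8/0.0292·6931 = 5.913e+05 Pa.
ΔP = 591 kPa.

ΔP ≈ 591 kPa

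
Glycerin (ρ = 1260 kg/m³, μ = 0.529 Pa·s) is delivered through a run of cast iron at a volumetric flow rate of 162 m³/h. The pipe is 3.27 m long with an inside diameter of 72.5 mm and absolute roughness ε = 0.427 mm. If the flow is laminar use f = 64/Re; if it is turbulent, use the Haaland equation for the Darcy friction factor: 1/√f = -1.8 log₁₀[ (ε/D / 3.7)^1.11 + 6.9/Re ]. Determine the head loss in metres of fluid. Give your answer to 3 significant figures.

h_f ≈ 9.29 m

Q = 162 m³/h = 162/3600 = 0.045 m³/s.
Cross-sectional area A = πD²/4 = π(0.0725)²/4 = 0.004128 m²; mean velocity V = Q/A = 0.045/0.004128 = 10.9 m/s.
Reynolds number Re = ρVD/μ = 1260 · 10.9 · 0.0725 / 0.529 = 1882.
Re < 2300 → laminar flow, so f = 64/Re = 64/1882 = 0.034 (the turbulent correlation is not needed).
Darcy-Weisbach: ΔP = f(L/D)(ρV²/2) = 0.034·(3.27/0.0725)·(1260·10.9²/2) = 0.034·45.1·7.486e+04 = 1.148e+05 Pa.
Head loss h_f = ΔP/(ρg) = 1.148e+05/(1260·9.81) = 9.29 m.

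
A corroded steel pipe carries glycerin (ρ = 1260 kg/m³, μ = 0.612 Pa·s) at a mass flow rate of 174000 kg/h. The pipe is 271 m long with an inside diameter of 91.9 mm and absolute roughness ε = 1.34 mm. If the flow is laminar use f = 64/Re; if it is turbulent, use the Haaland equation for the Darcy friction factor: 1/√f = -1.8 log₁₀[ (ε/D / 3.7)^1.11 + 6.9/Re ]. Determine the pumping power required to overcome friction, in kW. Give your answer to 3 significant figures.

P ≈ 139 kW

ṁ = 174000 kg/h = 174000/3600 = 48.33 kg/s.
A = πD²/4 = π(0.0919)²/4 = 0.006633 m²; mean velocity V = ṁ/(ρA) = 48.33/(1260 · 0.006633) = 5.783 m/s.
Reynolds number Re = ρVD/μ = 1260 · 5.783 · 0.0919 / 0.612 = 1094.
Re < 2300 → laminar flow, so f = 64/Re = 64/1094 = 0.05849 (the turbulent correlation is not needed).
Darcy-Weisbach: ΔP = f(L/D)(ρV²/2) = 0.05849·(271/0.0919)·(1260·5.783²/2) = 0.05849·2949·2.107e+04 = 3.634e+06 Pa.
Q = ṁ/ρ = 48.33/1260 = 0.03836 m³/s.
Pumping power P = QΔP = 0.03836·3.634e+06 = 139400 W = 139 kW.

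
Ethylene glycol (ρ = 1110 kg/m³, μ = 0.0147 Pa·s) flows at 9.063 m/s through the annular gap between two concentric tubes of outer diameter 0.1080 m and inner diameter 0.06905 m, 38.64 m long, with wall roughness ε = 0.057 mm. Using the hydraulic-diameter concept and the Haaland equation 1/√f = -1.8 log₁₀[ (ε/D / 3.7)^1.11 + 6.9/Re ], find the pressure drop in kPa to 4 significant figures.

Hydraulic diameter D_h = 4A/P = D_o - D_i = 0.108 - 0.06905 = 0.03895 m.
Re = ρVD_h/μ = 1110·9.063·0.03895/0.0147 = 2.666e+04.
ε/D_h = 5.7e-05/0.03895 = 0.00146; Haaland gives 1/√f = -1.8 log₁₀[0.000167+0.000259] = 6.067, so f = 0.02717.
ΔP = f(L/D_h)(ρV²/2) = 0.02717·38.64/0.03895·4.559e+04 = 1.229e+06 Pa.
ΔP = 1229 kPa.

ΔP ≈ 1229 kPa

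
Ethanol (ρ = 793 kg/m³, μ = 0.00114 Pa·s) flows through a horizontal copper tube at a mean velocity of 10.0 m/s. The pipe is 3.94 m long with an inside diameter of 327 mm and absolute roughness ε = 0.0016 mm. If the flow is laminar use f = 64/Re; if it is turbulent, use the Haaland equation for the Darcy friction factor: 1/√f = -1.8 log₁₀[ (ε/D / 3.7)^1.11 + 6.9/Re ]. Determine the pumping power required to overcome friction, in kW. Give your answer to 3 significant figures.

P ≈ 4.13 kW

Reynolds number Re = ρVD/μ = 793 · 10 · 0.327 / 0.00114 = 2.275e+06.
Re > 4000 → turbulent. Relative roughness ε/D = 1.6e-06/0.327 = 4.89e-06. Haaland: 1/√f = -1.8 log₁₀[(4.89e-06/3.7)^1.11 + 6.9/2.275e+06] = -1.8 log₁₀[2.98e-07 + 3.03e-06] = 9.859, so f = 0.01029.
Darcy-Weisbach: ΔP = f(L/D)(ρV²/2) = 0.01029·(3.94/0.327)·(793·10²/2) = 0.01029·12.05·3.965e+04 = 4915 Pa.
Q = V·A = 10·0.08398 = 0.8398 m³/s.
Pumping power P = QΔP = 0.8398·4915 = 4128 W = 4.13 kW.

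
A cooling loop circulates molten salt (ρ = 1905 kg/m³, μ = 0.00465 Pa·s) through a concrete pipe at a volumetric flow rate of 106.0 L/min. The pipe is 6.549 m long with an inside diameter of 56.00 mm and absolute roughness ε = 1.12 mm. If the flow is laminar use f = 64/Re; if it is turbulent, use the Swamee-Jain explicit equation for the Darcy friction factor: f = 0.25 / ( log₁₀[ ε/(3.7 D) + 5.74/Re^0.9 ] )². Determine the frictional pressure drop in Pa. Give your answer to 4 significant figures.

ΔP ≈ 2963 Pa

Q = 106.0 L/min = 106.0/60000 = 0.001767 m³/s.
Cross-sectional area A = πD²/4 = π(0.056)²/4 = 0.002463 m²; mean velocity V = Q/A = 0.001767/0.002463 = 0.7173 m/s.
Reynolds number Re = ρVD/μ = 1905 · 0.7173 · 0.056 / 0.00465 = 1.646e+04.
Re > 4000 → turbulent. Relative roughness ε/D = 0.00112/0.056 = 0.02. Swamee-Jain: f = 0.25/(log₁₀[0.02/3.7 + 5.74/1.646e+04^0.9])² = 0.25/(log₁₀[0.00541 + 0.000921])² = 0.25/(-2.199)² = 0.05171.
Darcy-Weisbach: ΔP = f(L/D)(ρV²/2) = 0.05171·(6.549/0.056)·(1905·0.7173²/2) = 0.05171·116.9·490.1 = 2963 Pa.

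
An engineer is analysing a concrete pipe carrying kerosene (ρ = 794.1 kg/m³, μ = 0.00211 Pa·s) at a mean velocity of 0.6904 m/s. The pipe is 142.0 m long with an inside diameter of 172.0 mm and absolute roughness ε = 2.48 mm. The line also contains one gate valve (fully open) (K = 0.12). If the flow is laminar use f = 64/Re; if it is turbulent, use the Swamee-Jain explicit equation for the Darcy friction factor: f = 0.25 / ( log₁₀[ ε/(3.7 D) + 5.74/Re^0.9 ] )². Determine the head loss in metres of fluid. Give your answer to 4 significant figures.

h_f ≈ 0.8961 m

Reynolds number Re = ρVD/μ = 794.1 · 0.6904 · 0.172 / 0.00211 = 4.469e+04.
Re > 4000 → turbulent. Relative roughness ε/D = 0.00248/0.172 = 0.0144. Swamee-Jain: f = 0.25/(log₁₀[0.0144/3.7 + 5.74/4.469e+04^0.9])² = 0.25/(log₁₀[0.0039 + 0.000375])² = 0.25/(-2.369)² = 0.04453.
Total minor-loss coefficient ΣK = 1·0.12 = 0.12.
ΔP = [f·L/D + ΣK]·(ρV²/2) = [0.04453·142/0.172 + 0.12]·(794.1·0.6904²/2) = [36.76 + 0.12]·189.3 = 6980 Pa.
Head loss h_f = ΔP/(ρg) = 6980/(794.1·9.81) = 0.8961 m.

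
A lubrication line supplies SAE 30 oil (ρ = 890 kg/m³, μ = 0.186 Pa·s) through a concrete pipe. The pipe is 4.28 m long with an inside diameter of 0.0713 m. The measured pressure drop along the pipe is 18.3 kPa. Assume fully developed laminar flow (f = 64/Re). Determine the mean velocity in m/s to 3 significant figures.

For laminar flow, f = 64/Re with Re = ρVD/μ, so Darcy-Weisbach reduces to ΔP = 32μLV/D². Solving for V: V = ΔP·D²/(32μL) = 1.83e+04·(0.0713)²/(32·0.186·4.28) = 3.652 m/s.
Check: Re = ρVD/μ = 890·3.652·0.0713/0.186 = 1246 < 2300, so the laminar assumption holds.

V ≈ 3.65 m/s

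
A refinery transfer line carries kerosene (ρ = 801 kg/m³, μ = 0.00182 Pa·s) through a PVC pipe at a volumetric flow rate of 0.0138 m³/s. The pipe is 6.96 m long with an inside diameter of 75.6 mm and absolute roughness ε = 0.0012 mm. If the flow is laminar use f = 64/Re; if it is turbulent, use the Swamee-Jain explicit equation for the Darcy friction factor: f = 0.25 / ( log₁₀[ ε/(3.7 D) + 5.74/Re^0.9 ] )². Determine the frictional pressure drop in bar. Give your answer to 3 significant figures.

Cross-sectional area A = πD²/4 = π(0.0756)²/4 = 0.004489 m²; mean velocity V = Q/A = 0.0138/0.004489 = 3.074 m/s.
Reynolds number Re = ρVD/μ = 801 · 3.074 · 0.0756 / 0.00182 = 1.023e+05.
Re > 4000 → turbulent. Relative roughness ε/D = 1.2e-06/0.0756 = 1.59e-05. Swamee-Jain: f = 0.25/(log₁₀[1.59e-05/3.7 + 5.74/1.023e+05^0.9])² = 0.25/(log₁₀[4.29e-06 + 0.000178])² = 0.25/(-3.74)² = 0.01788.
Darcy-Weisbach: ΔP = f(L/D)(ρV²/2) = 0.01788·(6.96/0.0756)·(801·3.074²/2) = 0.01788·92.06·3785 = 6230 Pa.
ΔP = 6230 Pa = 0.0623 bar.

ΔP ≈ 0.0623 bar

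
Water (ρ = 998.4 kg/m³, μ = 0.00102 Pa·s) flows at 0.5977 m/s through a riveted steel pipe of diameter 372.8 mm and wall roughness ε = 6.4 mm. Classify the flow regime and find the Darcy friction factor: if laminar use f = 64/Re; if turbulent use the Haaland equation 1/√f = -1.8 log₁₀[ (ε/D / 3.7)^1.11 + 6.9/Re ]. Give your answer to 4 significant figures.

f ≈ 0.04619

Re = ρVD/μ = 998.4·0.5977·0.3728/0.00102 = 2.181e+05.
Re > 4000 → turbulent. ε/D = 0.0064/0.3728 = 0.0172; Haaland: 1/√f = -1.8 log₁₀[0.00257 + 3.16e-05] = 4.653, so f = 0.04619.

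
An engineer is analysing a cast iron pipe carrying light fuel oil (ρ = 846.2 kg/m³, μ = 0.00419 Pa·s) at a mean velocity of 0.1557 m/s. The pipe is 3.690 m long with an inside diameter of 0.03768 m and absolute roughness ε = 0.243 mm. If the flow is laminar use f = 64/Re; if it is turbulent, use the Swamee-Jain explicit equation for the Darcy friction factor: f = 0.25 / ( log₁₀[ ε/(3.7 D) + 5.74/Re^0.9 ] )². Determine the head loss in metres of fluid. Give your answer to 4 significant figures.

h_f ≈ 0.006536 m

Reynolds number Re = ρVD/μ = 846.2 · 0.1557 · 0.03768 / 0.00419 = 1185.
Re < 2300 → laminar flow, so f = 64/Re = 64/1185 = 0.05402 (the turbulent correlation is not needed).
Darcy-Weisbach: ΔP = f(L/D)(ρV²/2) = 0.05402·(3.69/0.03768)·(846.2·0.1557²/2) = 0.05402·97.93·10.26 = 54.26 Pa.
Head loss h_f = ΔP/(ρg) = 54.26/(846.2·9.81) = 0.006536 m.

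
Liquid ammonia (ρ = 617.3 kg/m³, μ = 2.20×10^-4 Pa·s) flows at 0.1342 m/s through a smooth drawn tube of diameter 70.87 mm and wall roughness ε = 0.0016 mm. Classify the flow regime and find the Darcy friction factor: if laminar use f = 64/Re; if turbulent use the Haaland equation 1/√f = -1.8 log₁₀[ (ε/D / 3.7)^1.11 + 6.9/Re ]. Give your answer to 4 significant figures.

f ≈ 0.02402

Re = ρVD/μ = 617.3·0.1342·0.07087/0.00022 = 2.669e+04.
Re > 4000 → turbulent. ε/D = 1.6e-06/0.07087 = 2.26e-05; Haaland: 1/√f = -1.8 log₁₀[1.63e-06 + 0.000259] = 6.452, so f = 0.02402.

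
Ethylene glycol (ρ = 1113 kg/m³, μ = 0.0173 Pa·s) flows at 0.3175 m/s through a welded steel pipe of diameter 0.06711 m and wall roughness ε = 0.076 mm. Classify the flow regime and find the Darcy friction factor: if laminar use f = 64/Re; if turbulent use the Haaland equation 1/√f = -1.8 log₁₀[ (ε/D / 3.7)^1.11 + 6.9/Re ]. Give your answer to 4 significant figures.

f ≈ 0.04669

Re = ρVD/μ = 1113·0.3175·0.06711/0.0173 = 1371.
Re < 2300 → laminar, so f = 64/Re = 0.04669 (roughness is irrelevant in laminar flow).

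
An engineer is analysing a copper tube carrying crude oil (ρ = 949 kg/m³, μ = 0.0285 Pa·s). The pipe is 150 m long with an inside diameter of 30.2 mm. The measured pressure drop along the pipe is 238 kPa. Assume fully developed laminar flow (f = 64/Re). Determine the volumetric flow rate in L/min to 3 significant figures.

Q ≈ 68.2 L/min

For laminar flow, f = 64/Re with Re = ρVD/μ, so Darcy-Weisbach reduces to ΔP = 32μLV/D². Solving for V: V = ΔP·D²/(32μL) = 2.38e+05·(0.0302)²/(32·0.0285·150) = 1.587 m/s.
Check: Re = ρVD/μ = 949·1.587·0.0302/0.0285 = 1596 < 2300, so the laminar assumption holds.
Q = V·A = 1.587·(π/4·0.0302²) = 0.001137 m³/s = 68.2 L/min.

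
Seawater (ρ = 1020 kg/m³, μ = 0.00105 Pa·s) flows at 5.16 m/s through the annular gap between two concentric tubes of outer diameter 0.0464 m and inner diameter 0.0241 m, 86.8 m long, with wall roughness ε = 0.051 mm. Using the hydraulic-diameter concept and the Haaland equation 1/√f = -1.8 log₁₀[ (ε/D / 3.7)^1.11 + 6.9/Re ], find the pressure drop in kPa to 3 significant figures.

Hydraulic diameter D_h = 4A/P = D_o - D_i = 0.0464 - 0.0241 = 0.0223 m.
Re = ρVD_h/μ = 1020·5.16·0.0223/0.00105 = 1.118e+05.
ε/D_h = 5.1e-05/0.0223 = 0.00229; Haaland gives 1/√f = -1.8 log₁₀[0.000274+6.17e-05] = 6.253, so f = 0.02558.
ΔP = f(L/D_h)(ρV²/2) = 0.02558·86.8/0.0223·1.358e+04 = 1.352e+06 Pa.
ΔP = 1350 kPa.

ΔP ≈ 1350 kPa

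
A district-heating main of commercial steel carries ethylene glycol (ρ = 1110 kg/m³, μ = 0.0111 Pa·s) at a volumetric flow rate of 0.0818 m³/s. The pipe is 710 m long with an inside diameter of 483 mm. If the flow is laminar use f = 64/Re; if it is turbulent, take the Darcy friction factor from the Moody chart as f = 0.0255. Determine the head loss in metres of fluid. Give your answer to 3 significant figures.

h_f ≈ 0.381 m

Cross-sectional area A = πD²/4 = π(0.483)²/4 = 0.1832 m²; mean velocity V = Q/A = 0.0818/0.1832 = 0.4464 m/s.
Reynolds number Re = ρVD/μ = 1110 · 0.4464 · 0.483 / 0.0111 = 2.156e+04.
Re > 4000 → turbulent; use the Moody-chart value f = 0.0255.
Darcy-Weisbach: ΔP = f(L/D)(ρV²/2) = 0.0255·(710/0.483)·(1110·0.4464²/2) = 0.0255·1470·110.6 = 4147 Pa.
Head loss h_f = ΔP/(ρg) = 4147/(1110·9.81) = 0.381 m.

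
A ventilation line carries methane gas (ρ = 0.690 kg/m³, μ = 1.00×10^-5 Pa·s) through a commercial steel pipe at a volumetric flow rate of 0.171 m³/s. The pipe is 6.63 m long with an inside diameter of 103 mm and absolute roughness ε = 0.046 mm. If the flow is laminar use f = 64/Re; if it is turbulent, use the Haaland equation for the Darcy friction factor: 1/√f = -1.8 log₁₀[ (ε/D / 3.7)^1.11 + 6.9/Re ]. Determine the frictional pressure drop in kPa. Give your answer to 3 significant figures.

Cross-sectional area A = πD²/4 = π(0.103)²/4 = 0.008332 m²; mean velocity V = Q/A = 0.171/0.008332 = 20.52 m/s.
Reynolds number Re = ρVD/μ = 0.69 · 20.52 · 0.103 / 1e-05 = 1.459e+05.
Re > 4000 → turbulent. Relative roughness ε/D = 4.6e-05/0.103 = 0.000447. Haaland: 1/√f = -1.8 log₁₀[(0.000447/3.7)^1.11 + 6.9/1.459e+05] = -1.8 log₁₀[4.47e-05 + 4.73e-05] = 7.265, so f = 0.01895.
Darcy-Weisbach: ΔP = f(L/D)(ρV²/2) = 0.01895·(6.63/0.103)·(0.69·20.52²/2) = 0.01895·64.37·145.3 = 177.2 Pa.
ΔP = 177.2 Pa = 0.177 kPa.

ΔP ≈ 0.177 kPa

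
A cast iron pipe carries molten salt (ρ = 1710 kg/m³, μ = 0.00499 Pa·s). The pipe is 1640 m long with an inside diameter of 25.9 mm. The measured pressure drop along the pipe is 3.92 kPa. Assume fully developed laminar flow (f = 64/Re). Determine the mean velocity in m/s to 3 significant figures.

For laminar flow, f = 64/Re with Re = ρVD/μ, so Darcy-Weisbach reduces to ΔP = 32μLV/D². Solving for V: V = ΔP·D²/(32μL) = 3920·(0.0259)²/(32·0.00499·1640) = 0.01004 m/s.
Check: Re = ρVD/μ = 1710·0.01004·0.0259/0.00499 = 89.12 < 2300, so the laminar assumption holds.

V ≈ 0.0100 m/s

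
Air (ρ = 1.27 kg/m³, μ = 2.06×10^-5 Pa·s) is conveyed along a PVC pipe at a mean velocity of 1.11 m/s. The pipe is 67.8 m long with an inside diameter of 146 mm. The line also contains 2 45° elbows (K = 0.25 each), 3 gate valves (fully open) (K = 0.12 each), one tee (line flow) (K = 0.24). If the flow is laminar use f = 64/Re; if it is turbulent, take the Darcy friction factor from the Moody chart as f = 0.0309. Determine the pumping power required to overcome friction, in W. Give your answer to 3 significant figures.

P ≈ 0.225 W

Reynolds number Re = ρVD/μ = 1.27 · 1.11 · 0.146 / 2.06e-05 = 9991.
Re > 4000 → turbulent; use the Moody-chart value f = 0.0309.
Total minor-loss coefficient ΣK = 2·0.25 + 3·0.12 + 1·0.24 = 1.1.
ΔP = [f·L/D + ΣK]·(ρV²/2) = [0.0309·67.8/0.146 + 1.1]·(1.27·1.11²/2) = [14.35 + 1.1]·0.7824 = 12.09 Pa.
Q = V·A = 1.11·0.01674 = 0.01858 m³/s.
Pumping power P = QΔP = 0.01858·12.09 = 0.2246 W = 0.225 W.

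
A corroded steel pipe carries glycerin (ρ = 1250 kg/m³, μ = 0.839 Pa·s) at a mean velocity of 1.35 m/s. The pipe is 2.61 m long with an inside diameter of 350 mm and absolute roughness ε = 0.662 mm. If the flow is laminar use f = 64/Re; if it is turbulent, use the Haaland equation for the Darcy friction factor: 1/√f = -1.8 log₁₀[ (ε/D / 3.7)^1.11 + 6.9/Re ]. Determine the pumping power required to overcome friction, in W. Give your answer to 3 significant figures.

P ≈ 100 W

Reynolds number Re = ρVD/μ = 1250 · 1.35 · 0.35 / 0.839 = 704.
Re < 2300 → laminar flow, so f = 64/Re = 64/704 = 0.09091 (the turbulent correlation is not needed).
Darcy-Weisbach: ΔP = f(L/D)(ρV²/2) = 0.09091·(2.61/0.35)·(1250·1.35²/2) = 0.09091·7.457·1139 = 772.2 Pa.
Q = V·A = 1.35·0.09621 = 0.1299 m³/s.
Pumping power P = QΔP = 0.1299·772.2 = 100.3 W = 100 W.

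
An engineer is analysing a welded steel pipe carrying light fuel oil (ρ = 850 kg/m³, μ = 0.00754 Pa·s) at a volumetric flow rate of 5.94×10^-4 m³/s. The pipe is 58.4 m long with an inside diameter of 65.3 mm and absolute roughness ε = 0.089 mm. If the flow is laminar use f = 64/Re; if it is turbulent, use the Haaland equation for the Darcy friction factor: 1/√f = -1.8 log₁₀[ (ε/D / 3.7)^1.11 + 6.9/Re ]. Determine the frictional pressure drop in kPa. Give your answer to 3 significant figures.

ΔP ≈ 0.586 kPa

Cross-sectional area A = πD²/4 = π(0.0653)²/4 = 0.003349 m²; mean velocity V = Q/A = 0.000594/0.003349 = 0.1774 m/s.
Reynolds number Re = ρVD/μ = 850 · 0.1774 · 0.0653 / 0.00754 = 1306.
Re < 2300 → laminar flow, so f = 64/Re = 64/1306 = 0.04902 (the turbulent correlation is not needed).
Darcy-Weisbach: ΔP = f(L/D)(ρV²/2) = 0.04902·(58.4/0.0653)·(850·0.1774²/2) = 0.04902·894.3·13.37 = 586.1 Pa.
ΔP = 586.1 Pa = 0.586 kPa.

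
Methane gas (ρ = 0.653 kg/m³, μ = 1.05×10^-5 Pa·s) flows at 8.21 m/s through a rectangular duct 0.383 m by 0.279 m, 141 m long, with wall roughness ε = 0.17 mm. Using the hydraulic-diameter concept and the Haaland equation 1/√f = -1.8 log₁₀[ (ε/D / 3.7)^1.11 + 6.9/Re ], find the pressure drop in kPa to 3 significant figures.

ΔP ≈ 0.184 kPa

Hydraulic diameter D_h = 4A/P = 4·(0.383·0.279)/(2·(0.383+0.279)) = 0.4274/1.324 = 0.3228 m.
Re = ρVD_h/μ = 0.653·8.21·0.3228/1.05e-05 = 1.648e+05.
ε/D_h = 0.00017/0.3228 = 0.000527; Haaland gives 1/√f = -1.8 log₁₀[5.37e-05+4.19e-05] = 7.235, so f = 0.0191.
ΔP = f(L/D_h)(ρV²/2) = 0.0191·141/0.3228·22.01 = 183.6 Pa.
ΔP = 0.184 kPa.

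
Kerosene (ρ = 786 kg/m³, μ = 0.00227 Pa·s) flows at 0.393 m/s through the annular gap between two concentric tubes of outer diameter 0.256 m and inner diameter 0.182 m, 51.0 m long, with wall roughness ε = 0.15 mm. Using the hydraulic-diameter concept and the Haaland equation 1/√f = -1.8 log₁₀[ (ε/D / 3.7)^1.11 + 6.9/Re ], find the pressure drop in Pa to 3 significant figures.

ΔP ≈ 1400 Pa

Hydraulic diameter D_h = 4A/P = D_o - D_i = 0.256 - 0.182 = 0.074 m.
Re = ρVD_h/μ = 786·0.393·0.074/0.00227 = 1.007e+04.
ε/D_h = 0.00015/0.074 = 0.00203; Haaland gives 1/√f = -1.8 log₁₀[0.00024+0.000685] = 5.461, so f = 0.03353.
ΔP = f(L/D_h)(ρV²/2) = 0.03353·51/0.074·60.7 = 1403 Pa.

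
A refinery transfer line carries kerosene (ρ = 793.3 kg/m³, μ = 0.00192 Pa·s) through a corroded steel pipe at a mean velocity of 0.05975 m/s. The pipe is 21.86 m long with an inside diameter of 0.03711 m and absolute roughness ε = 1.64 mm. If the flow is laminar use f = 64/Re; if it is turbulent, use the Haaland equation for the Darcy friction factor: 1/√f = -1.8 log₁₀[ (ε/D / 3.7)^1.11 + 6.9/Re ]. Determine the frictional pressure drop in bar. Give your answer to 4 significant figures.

ΔP ≈ 5.827×10^-4 bar

Reynolds number Re = ρVD/μ = 793.3 · 0.05975 · 0.03711 / 0.00192 = 916.1.
Re < 2300 → laminar flow, so f = 64/Re = 64/916.1 = 0.06986 (the turbulent correlation is not needed).
Darcy-Weisbach: ΔP = f(L/D)(ρV²/2) = 0.06986·(21.86/0.03711)·(793.3·0.05975²/2) = 0.06986·589.1·1.416 = 58.27 Pa.
ΔP = 58.27 Pa = 5.827×10^-4 bar.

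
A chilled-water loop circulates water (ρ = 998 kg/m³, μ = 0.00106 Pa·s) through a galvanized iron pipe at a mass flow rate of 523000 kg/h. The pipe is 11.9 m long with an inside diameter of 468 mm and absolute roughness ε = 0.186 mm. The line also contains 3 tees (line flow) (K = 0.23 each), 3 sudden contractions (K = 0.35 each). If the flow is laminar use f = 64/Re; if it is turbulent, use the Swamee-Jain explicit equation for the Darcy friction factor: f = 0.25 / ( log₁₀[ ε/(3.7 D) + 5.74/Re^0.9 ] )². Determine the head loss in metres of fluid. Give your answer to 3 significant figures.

ṁ = 523000 kg/h = 523000/3600 = 145.3 kg/s.
A = πD²/4 = π(0.468)²/4 = 0.172 m²; mean velocity V = ṁ/(ρA) = 145.3/(998 · 0.172) = 0.8462 m/s.
Reynolds number Re = ρVD/μ = 998 · 0.8462 · 0.468 / 0.00106 = 3.729e+05.
Re > 4000 → turbulent. Relative roughness ε/D = 0.000186/0.468 = 0.000397. Swamee-Jain: f = 0.25/(log₁₀[0.000397/3.7 + 5.74/3.729e+05^0.9])² = 0.25/(log₁₀[0.000107 + 5.55e-05])² = 0.25/(-3.788)² = 0.01742.
Total minor-loss coefficient ΣK = 3·0.23 + 3·0.35 = 1.74.
ΔP = [f·L/D + ΣK]·(ρV²/2) = [0.01742·11.9/0.468 + 1.74]·(998·0.8462²/2) = [0.443 + 1.74]·357.3 = 780.1 Pa.
Head loss h_f = ΔP/(ρg) = 780.1/(998·9.81) = 0.0797 m.

h_f ≈ 0.0797 m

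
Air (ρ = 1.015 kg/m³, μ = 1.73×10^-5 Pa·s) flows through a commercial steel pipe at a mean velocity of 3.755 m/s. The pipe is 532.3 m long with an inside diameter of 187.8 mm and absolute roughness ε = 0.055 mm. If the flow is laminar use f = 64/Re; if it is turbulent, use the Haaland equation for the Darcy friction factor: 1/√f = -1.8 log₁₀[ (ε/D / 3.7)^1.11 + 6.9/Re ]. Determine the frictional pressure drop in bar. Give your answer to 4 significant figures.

ΔP ≈ 0.004547 bar

Reynolds number Re = ρVD/μ = 1.015 · 3.755 · 0.1878 / 1.73e-05 = 4.137e+04.
Re > 4000 → turbulent. Relative roughness ε/D = 5.5e-05/0.1878 = 0.000293. Haaland: 1/√f = -1.8 log₁₀[(0.000293/3.7)^1.11 + 6.9/4.137e+04] = -1.8 log₁₀[2.8e-05 + 0.000167] = 6.679, so f = 0.02242.
Darcy-Weisbach: ΔP = f(L/D)(ρV²/2) = 0.02242·(532.3/0.1878)·(1.015·3.755²/2) = 0.02242·2834·7.156 = 454.7 Pa.
ΔP = 454.7 Pa = 0.004547 bar.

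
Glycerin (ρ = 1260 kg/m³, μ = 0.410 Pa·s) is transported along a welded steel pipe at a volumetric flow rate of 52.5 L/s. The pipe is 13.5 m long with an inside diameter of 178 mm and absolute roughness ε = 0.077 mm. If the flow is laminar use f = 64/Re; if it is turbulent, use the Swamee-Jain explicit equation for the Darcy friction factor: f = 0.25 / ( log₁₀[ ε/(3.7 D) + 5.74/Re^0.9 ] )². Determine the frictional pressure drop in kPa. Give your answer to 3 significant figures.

ΔP ≈ 11.8 kPa

Q = 52.5 L/s = 52.5/1000 = 0.0525 m³/s.
Cross-sectional area A = πD²/4 = π(0.178)²/4 = 0.02488 m²; mean velocity V = Q/A = 0.0525/0.02488 = 2.11 m/s.
Reynolds number Re = ρVD/μ = 1260 · 2.11 · 0.178 / 0.41 = 1154.
Re < 2300 → laminar flow, so f = 64/Re = 64/1154 = 0.05546 (the turbulent correlation is not needed).
Darcy-Weisbach: ΔP = f(L/D)(ρV²/2) = 0.05546·(13.5/0.178)·(1260·2.11²/2) = 0.05546·75.84·2804 = 1.179e+04 Pa.
ΔP = 1.179e+04 Pa = 11.8 kPa.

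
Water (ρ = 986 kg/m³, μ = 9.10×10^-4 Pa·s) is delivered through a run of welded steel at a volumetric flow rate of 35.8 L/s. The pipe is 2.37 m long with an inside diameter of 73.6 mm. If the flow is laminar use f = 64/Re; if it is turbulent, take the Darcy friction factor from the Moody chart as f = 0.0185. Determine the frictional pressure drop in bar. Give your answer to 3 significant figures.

Q = 35.8 L/s = 35.8/1000 = 0.0358 m³/s.
Cross-sectional area A = πD²/4 = π(0.0736)²/4 = 0.004254 m²; mean velocity V = Q/A = 0.0358/0.004254 = 8.415 m/s.
Reynolds number Re = ρVD/μ = 986 · 8.415 · 0.0736 / 0.00091 = 6.71e+05.
Re > 4000 → turbulent; use the Moody-chart value f = 0.0185.
Darcy-Weisbach: ΔP = f(L/D)(ρV²/2) = 0.0185·(2.37/0.0736)·(986·8.415²/2) = 0.0185·32.2·3.491e+04 = 2.08e+04 Pa.
ΔP = 2.08e+04 Pa = 0.208 bar.

ΔP ≈ 0.208 bar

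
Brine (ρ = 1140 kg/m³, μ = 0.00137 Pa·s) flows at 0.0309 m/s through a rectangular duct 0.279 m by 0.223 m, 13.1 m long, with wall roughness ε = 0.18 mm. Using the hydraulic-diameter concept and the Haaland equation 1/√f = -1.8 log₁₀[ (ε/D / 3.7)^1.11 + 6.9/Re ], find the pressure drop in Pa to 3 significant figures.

ΔP ≈ 1.03 Pa

Hydraulic diameter D_h = 4A/P = 4·(0.279·0.223)/(2·(0.279+0.223)) = 0.2489/1.004 = 0.2479 m.
Re = ρVD_h/μ = 1140·0.0309·0.2479/0.00137 = 6374.
ε/D_h = 0.00018/0.2479 = 0.000726; Haaland gives 1/√f = -1.8 log₁₀[7.67e-05+0.00108] = 5.284, so f = 0.03581.
ΔP = f(L/D_h)(ρV²/2) = 0.03581·13.1/0.2479·0.5442 = 1.03 Pa.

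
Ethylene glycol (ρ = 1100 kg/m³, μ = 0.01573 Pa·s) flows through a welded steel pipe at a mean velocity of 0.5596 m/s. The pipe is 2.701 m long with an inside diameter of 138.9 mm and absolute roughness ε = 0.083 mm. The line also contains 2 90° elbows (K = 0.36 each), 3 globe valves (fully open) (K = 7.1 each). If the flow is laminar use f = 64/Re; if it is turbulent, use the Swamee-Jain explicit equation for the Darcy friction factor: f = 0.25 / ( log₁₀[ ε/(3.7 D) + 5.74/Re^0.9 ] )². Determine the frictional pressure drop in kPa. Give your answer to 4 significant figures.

ΔP ≈ 3.919 kPa

Reynolds number Re = ρVD/μ = 1100 · 0.5596 · 0.1389 / 0.0157 = 5436.
Re > 4000 → turbulent. Relative roughness ε/D = 8.3e-05/0.1389 = 0.000598. Swamee-Jain: f = 0.25/(log₁₀[0.000598/3.7 + 5.74/5436^0.9])² = 0.25/(log₁₀[0.000162 + 0.0025])² = 0.25/(-2.576)² = 0.03769.
Total minor-loss coefficient ΣK = 2·0.36 + 3·7.1 = 22.
ΔP = [f·L/D + ΣK]·(ρV²/2) = [0.03769·2.701/0.1389 + 22]·(1100·0.5596²/2) = [0.7328 + 22]·172.2 = 3919 Pa.
ΔP = 3919 Pa = 3.919 kPa.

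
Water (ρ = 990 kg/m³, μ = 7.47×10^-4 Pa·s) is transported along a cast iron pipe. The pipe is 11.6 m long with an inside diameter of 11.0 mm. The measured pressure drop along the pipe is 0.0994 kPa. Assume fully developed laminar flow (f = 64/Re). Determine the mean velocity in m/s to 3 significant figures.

For laminar flow, f = 64/Re with Re = ρVD/μ, so Darcy-Weisbach reduces to ΔP = 32μLV/D². Solving for V: V = ΔP·D²/(32μL) = 99.4·(0.011)²/(32·0.000747·11.6) = 0.04338 m/s.
Check: Re = ρVD/μ = 990·0.04338·0.011/0.000747 = 632.3 < 2300, so the laminar assumption holds.

V ≈ 0.0434 m/s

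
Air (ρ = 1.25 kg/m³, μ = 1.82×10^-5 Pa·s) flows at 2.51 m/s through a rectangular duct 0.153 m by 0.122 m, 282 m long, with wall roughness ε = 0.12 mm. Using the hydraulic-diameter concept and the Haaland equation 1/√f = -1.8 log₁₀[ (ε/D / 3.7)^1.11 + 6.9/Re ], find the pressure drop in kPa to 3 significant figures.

ΔP ≈ 0.217 kPa

Hydraulic diameter D_h = 4A/P = 4·(0.153·0.122)/(2·(0.153+0.122)) = 0.07466/0.55 = 0.1358 m.
Re = ρVD_h/μ = 1.25·2.51·0.1358/1.82e-05 = 2.34e+04.
ε/D_h = 0.00012/0.1358 = 0.000884; Haaland gives 1/√f = -1.8 log₁₀[9.55e-05+0.000295] = 6.135, so f = 0.02656.
ΔP = f(L/D_h)(ρV²/2) = 0.02656·282/0.1358·3.938 = 217.3 Pa.
ΔP = 0.217 kPa.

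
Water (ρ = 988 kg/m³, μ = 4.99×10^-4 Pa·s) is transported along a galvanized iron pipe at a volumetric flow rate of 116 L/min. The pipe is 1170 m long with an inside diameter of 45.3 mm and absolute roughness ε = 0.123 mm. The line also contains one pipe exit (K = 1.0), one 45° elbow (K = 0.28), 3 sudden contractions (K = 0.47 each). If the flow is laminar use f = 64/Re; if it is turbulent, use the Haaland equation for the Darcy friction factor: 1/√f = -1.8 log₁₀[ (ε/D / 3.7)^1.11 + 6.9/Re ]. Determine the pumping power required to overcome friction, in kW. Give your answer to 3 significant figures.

Q = 116 L/min = 116/60000 = 0.001933 m³/s.
Cross-sectional area A = πD²/4 = π(0.0453)²/4 = 0.001612 m²; mean velocity V = Q/A = 0.001933/0.001612 = 1.2 m/s.
Reynolds number Re = ρVD/μ = 988 · 1.2 · 0.0453 / 0.000499 = 1.076e+05.
Re > 4000 → turbulent. Relative roughness ε/D = 0.000123/0.0453 = 0.00272. Haaland: 1/√f = -1.8 log₁₀[(0.00272/3.7)^1.11 + 6.9/1.076e+05] = -1.8 log₁₀[0.000332 + 6.41e-05] = 6.124, so f = 0.02666.
Total minor-loss coefficient ΣK = 1·1 + 1·0.28 + 3·0.47 = 2.69.
ΔP = [f·L/D + ΣK]·(ρV²/2) = [0.02666·1170/0.0453 + 2.69]·(988·1.2²/2) = [688.6 + 2.69]·710.8 = 4.914e+05 Pa.
Pumping power P = QΔP = 0.001933·4.914e+05 = 950.0 W = 0.950 kW.

P ≈ 0.950 kW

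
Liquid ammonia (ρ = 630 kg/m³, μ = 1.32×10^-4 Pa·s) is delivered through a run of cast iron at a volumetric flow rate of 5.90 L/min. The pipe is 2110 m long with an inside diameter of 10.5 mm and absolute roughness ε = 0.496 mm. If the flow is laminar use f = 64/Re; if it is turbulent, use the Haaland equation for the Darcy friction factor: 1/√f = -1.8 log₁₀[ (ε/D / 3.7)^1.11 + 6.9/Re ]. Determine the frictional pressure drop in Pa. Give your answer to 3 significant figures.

ΔP ≈ 5.74×10^6 Pa

Q = 5.90 L/min = 5.90/60000 = 9.833e-05 m³/s.
Cross-sectional area A = πD²/4 = π(0.0105)²/4 = 8.659e-05 m²; mean velocity V = Q/A = 9.833e-05/8.659e-05 = 1.136 m/s.
Reynolds number Re = ρVD/μ = 630 · 1.136 · 0.0105 / 0.000132 = 5.691e+04.
Re > 4000 → turbulent. Relative roughness ε/D = 0.000496/0.0105 = 0.0472. Haaland: 1/√f = -1.8 log₁₀[(0.0472/3.7)^1.11 + 6.9/5.691e+04] = -1.8 log₁₀[0.0079 + 0.000121] = 3.772, so f = 0.07028.
Darcy-Weisbach: ΔP = f(L/D)(ρV²/2) = 0.07028·(2110/0.0105)·(630·1.136²/2) = 0.07028·2.01e+05·406.2 = 5.737e+06 Pa.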